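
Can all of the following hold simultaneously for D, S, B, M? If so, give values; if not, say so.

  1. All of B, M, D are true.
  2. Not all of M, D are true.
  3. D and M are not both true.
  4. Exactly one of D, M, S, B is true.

Case D = True:
  (1) forces B = True.
  Constraint (4) is violated (D=T, B=T) — contradiction.
Case D = False:
  Constraint (1) is violated (D=F) — contradiction.
Both cases fail — unsatisfiable.

Unsatisfiable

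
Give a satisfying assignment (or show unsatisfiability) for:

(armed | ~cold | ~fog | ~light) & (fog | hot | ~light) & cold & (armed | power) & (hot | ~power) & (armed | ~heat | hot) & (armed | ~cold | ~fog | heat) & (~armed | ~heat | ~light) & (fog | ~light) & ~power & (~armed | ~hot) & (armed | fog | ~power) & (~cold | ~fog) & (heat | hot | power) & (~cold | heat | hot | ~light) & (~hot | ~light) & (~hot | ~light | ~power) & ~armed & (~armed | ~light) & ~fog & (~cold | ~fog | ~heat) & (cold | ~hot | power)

Case cold = True:
  (~power) forces power = False.
  (armed | power) forces armed = True.
  Clause (~armed) is falsified — contradiction.
Case cold = False:
  Clause (cold) is falsified — contradiction.
Both cases fail, so the formula is unsatisfiable.

Unsatisfiable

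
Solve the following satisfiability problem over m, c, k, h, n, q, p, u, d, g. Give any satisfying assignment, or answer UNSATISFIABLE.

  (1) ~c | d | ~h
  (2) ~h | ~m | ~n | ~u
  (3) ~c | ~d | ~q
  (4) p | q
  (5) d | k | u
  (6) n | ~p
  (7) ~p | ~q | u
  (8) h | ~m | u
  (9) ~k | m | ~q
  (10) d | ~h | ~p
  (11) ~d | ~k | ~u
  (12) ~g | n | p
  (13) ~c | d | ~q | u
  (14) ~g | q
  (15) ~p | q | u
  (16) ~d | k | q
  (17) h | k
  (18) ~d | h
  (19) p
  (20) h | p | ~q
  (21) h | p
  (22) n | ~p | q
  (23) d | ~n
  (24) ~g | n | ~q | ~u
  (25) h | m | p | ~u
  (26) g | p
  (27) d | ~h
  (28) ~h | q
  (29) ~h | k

UNSATISFIABLE

Case k = True:
  (p) forces p = True.
  (n | ~p) forces n = True.
  (d | ~n) forces d = True.
  (~d | ~k | ~u) forces u = False.
  (~p | ~q | u) forces q = False.
  Clause (~p | q | u) is falsified — contradiction.
Case k = False:
  (h | k) forces h = True.
  Clause (~h | k) is falsified — contradiction.
Both cases fail, so the formula is unsatisfiable.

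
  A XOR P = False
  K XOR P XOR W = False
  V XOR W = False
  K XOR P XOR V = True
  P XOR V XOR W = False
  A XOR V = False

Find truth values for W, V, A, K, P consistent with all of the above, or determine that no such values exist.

No satisfying assignment exists.

Adding constraints 2, 3, 4 mod 2: every variable appears an even number of times on the left, so the left side is 0.
But the right sides sum to 1 (mod 2). 0 ≠ 1 — the system is inconsistent.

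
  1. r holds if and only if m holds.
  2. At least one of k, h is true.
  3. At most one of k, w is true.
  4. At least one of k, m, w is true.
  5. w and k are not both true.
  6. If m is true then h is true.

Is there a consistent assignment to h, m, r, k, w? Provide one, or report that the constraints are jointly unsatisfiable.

h = True, m = False, r = False, k = False, w = True

  (1) r=F, m=F — same ✓
  (2) {k, h}: 1 true — at least one ✓
  (3) {k, w}: 1 true — at most one ✓
  (4) {k, m, w}: 1 true — at least one ✓
  (5) w=T, k=F — not both ✓
  (6) m=F ⇒ h: vacuous ✓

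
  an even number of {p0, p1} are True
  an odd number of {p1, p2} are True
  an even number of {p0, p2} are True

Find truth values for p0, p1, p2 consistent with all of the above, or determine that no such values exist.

Adding constraints 1, 2, 3 mod 2: every variable appears an even number of times on the left, so the left side is 0.
But the right sides sum to 1 (mod 2). 0 ≠ 1 — the system is inconsistent.

Unsatisfiable — no assignment works.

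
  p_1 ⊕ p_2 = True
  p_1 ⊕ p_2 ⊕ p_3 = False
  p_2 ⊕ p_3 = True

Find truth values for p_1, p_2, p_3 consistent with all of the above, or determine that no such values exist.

p_1: True, p_2: False, p_3: True

p_1 ⊕ p_2 = T ⊕ F = True ✓
p_1 ⊕ p_2 ⊕ p_3 = T ⊕ F ⊕ T = False ✓
p_2 ⊕ p_3 = F ⊕ T = True ✓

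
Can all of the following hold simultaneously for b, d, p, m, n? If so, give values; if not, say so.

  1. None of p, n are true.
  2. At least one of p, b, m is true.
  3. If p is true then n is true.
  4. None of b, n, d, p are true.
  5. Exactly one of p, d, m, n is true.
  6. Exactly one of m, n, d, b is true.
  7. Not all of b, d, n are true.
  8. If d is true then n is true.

b: False, d: False, p: False, m: True, n: False

  (1) {p, n}: 0 true — none ✓
  (2) {p, b, m}: 1 true — at least one ✓
  (3) p=F ⇒ n: vacuous ✓
  (4) {b, n, d, p}: 0 true — none ✓
  (5) {p, d, m, n}: 1 true — exactly one ✓
  (6) {m, n, d, b}: 1 true — exactly one ✓
  (7) {b, d, n}: 0/3 true — not all ✓
  (8) d=F ⇒ n: vacuous ✓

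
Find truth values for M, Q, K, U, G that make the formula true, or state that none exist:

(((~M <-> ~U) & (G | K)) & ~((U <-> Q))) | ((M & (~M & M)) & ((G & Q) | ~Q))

M = True, Q = False, K = True, U = True, G = False

  (((~M <-> ~U) & (G | K)) & ~((U <-> Q))) | ((M & (~M & M)) & ((G & Q) | ~Q)) = True
    ((~M <-> ~U) & (G | K)) & ~((U <-> Q)) = True
      (~M <-> ~U) & (G | K) = True
        ~M <-> ~U = True
          ~M = False
          ~U = False
        G | K = True
      ~((U <-> Q)) = True
        U <-> Q = False
    (M & (~M & M)) & ((G & Q) | ~Q) = False
      M & (~M & M) = False
        ~M & M = False
          ~M = False
      (G & Q) | ~Q = True
        G & Q = False
        ~Q = True
The formula evaluates to True.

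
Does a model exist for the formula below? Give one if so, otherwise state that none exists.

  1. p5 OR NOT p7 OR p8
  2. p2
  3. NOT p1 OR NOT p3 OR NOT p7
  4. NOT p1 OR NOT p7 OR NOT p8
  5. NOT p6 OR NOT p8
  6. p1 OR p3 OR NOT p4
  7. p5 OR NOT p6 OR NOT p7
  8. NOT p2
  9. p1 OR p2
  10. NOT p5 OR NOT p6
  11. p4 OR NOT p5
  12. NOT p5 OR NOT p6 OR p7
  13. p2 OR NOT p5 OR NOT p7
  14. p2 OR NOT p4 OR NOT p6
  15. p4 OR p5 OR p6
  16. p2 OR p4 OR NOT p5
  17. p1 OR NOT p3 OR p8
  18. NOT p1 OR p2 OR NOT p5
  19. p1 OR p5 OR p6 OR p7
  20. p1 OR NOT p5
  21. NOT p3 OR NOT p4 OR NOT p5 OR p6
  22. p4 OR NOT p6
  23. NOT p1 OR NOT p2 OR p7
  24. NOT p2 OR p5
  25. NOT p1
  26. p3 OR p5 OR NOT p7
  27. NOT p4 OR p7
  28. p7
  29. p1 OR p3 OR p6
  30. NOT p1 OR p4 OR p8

Unsatisfiable

Case p2 = True:
  Clause (NOT p2) is falsified — contradiction.
Case p2 = False:
  Clause (p2) is falsified — contradiction.
Both cases fail, so the formula is unsatisfiable.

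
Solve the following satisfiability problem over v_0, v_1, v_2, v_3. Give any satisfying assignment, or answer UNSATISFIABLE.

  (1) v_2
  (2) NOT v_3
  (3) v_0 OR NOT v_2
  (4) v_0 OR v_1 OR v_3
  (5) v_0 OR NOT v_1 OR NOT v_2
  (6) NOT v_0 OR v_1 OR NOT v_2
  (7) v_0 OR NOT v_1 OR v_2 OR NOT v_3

Unit clause (v_2) forces v_2 = True.
Unit clause (NOT v_3) forces v_3 = False.
In (v_0 OR NOT v_2) only v_0 is left, so v_0 = True.
In (NOT v_0 OR v_1 OR NOT v_2) only v_1 is left, so v_1 = True.
Check each clause:
  (v_2): v_2 holds.
  (NOT v_3): NOT v_3 holds.
  (v_0 OR NOT v_2): v_0 holds.
  (v_0 OR v_1 OR v_3): v_0 holds.
  (v_0 OR NOT v_1 OR NOT v_2): v_0 holds.
  (NOT v_0 OR v_1 OR NOT v_2): v_1 holds.
  (v_0 OR NOT v_1 OR v_2 OR NOT v_3): v_0 holds.
All clauses satisfied.

v_0 = True, v_1 = True, v_2 = True, v_3 = False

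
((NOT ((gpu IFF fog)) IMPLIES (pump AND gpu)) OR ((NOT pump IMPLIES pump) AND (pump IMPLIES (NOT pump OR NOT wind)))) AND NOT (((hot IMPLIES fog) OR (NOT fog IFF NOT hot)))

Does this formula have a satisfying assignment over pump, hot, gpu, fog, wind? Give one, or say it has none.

pump = True; hot = True; gpu = True; fog = False; wind = False

  (NOT ((gpu IFF fog)) IMPLIES (pump AND gpu)) OR ((NOT pump IMPLIES pump) AND (pump IMPLIES (NOT pump OR NOT wind))) = True
    NOT ((gpu IFF fog)) IMPLIES (pump AND gpu) = True
      NOT ((gpu IFF fog)) = True
        gpu IFF fog = False
      pump AND gpu = True
    (NOT pump IMPLIES pump) AND (pump IMPLIES (NOT pump OR NOT wind)) = True
      NOT pump IMPLIES pump = True
        NOT pump = False
      pump IMPLIES (NOT pump OR NOT wind) = True
        NOT pump OR NOT wind = True
          NOT pump = False
          NOT wind = True
  NOT (((hot IMPLIES fog) OR (NOT fog IFF NOT hot))) = True
    (hot IMPLIES fog) OR (NOT fog IFF NOT hot) = False
      hot IMPLIES fog = False
      NOT fog IFF NOT hot = False
        NOT fog = True
        NOT hot = False
Both conjuncts True, so the formula holds.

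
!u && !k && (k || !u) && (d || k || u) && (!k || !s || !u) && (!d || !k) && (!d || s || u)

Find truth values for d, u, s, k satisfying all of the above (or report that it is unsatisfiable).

d: True, u: False, s: True, k: False

Unit clause (!u) forces u = False.
Unit clause (!k) forces k = False.
In (d || k || u) only d is left, so d = True.
In (!d || s || u) only s is left, so s = True.
Check each clause:
  (!u): !u holds.
  (!k): !k holds.
  (k || !u): !u holds.
  (d || k || u): d holds.
  (!k || !s || !u): !k holds.
  (!d || !k): !k holds.
  (!d || s || u): s holds.
All clauses satisfied.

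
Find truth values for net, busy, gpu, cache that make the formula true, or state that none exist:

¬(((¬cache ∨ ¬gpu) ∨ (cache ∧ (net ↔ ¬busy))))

net = True, busy = True, gpu = True, cache = True

  ¬(((¬cache ∨ ¬gpu) ∨ (cache ∧ (net ↔ ¬busy)))) = True
    (¬cache ∨ ¬gpu) ∨ (cache ∧ (net ↔ ¬busy)) = False
      ¬cache ∨ ¬gpu = False
        ¬cache = False
        ¬gpu = False
      cache ∧ (net ↔ ¬busy) = False
        net ↔ ¬busy = False
          ¬busy = False
The formula evaluates to True.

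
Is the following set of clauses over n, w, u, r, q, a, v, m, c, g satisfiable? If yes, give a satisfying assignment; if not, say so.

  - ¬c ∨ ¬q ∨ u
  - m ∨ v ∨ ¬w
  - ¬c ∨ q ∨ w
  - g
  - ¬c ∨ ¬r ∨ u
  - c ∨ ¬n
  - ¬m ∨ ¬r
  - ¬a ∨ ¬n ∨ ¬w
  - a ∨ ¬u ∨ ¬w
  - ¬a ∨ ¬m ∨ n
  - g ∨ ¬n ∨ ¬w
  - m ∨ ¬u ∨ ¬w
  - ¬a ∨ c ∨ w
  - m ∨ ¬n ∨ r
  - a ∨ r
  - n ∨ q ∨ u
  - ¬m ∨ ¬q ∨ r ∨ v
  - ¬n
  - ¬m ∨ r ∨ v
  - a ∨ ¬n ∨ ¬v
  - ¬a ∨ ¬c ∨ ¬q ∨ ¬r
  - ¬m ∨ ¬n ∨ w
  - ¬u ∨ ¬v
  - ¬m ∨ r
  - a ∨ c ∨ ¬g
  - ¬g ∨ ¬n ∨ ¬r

n: False, w: False, u: True, r: False, q: True, a: True, v: False, m: False, c: True, g: True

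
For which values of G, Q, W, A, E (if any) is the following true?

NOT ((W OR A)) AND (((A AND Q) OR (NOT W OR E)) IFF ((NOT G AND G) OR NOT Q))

G = False, Q = False, W = False, A = False, E = False

  NOT ((W OR A)) = True
    W OR A = False
  ((A AND Q) OR (NOT W OR E)) IFF ((NOT G AND G) OR NOT Q) = True
    (A AND Q) OR (NOT W OR E) = True
      A AND Q = False
      NOT W OR E = True
        NOT W = True
    (NOT G AND G) OR NOT Q = True
      NOT G AND G = False
        NOT G = True
      NOT Q = True
Both conjuncts True, so the formula holds.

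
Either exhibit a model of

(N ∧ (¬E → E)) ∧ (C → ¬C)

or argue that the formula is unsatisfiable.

N: True, C: False, E: True

  N ∧ (¬E → E) = True
    ¬E → E = True
      ¬E = False
  C → ¬C = True
    ¬C = True
Both conjuncts True, so the formula holds.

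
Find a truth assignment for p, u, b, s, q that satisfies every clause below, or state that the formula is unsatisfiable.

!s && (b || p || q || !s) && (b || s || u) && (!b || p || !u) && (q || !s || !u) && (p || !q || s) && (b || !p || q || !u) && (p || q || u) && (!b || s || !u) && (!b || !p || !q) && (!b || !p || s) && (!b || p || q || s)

Unit clause (!s) forces s = False.
Set p = True.
  then (!b || !p || s) forces b = False.
  then (b || s || u) forces u = True.
  then (b || !p || q || !u) forces q = True.
All clauses satisfied.

p: True; u: True; b: False; s: False; q: True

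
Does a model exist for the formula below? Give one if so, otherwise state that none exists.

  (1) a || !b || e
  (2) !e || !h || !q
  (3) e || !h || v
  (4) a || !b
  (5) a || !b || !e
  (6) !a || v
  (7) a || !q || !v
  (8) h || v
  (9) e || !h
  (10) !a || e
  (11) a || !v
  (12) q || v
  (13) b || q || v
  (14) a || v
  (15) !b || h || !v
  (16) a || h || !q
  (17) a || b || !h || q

Try e = False:
  (e || !h) forces h = False.
  (h || v) forces v = True.
  (!a || e) forces a = False.
  clause (a || !v) is falsified — backtrack.
So e = True.
Set a = True.
  then (!a || v) forces v = True.
Set h = False.
  then (!b || h || !v) forces b = False.
Set q = False.
All clauses satisfied.

e = True; a = True; h = False; v = True; q = False; b = False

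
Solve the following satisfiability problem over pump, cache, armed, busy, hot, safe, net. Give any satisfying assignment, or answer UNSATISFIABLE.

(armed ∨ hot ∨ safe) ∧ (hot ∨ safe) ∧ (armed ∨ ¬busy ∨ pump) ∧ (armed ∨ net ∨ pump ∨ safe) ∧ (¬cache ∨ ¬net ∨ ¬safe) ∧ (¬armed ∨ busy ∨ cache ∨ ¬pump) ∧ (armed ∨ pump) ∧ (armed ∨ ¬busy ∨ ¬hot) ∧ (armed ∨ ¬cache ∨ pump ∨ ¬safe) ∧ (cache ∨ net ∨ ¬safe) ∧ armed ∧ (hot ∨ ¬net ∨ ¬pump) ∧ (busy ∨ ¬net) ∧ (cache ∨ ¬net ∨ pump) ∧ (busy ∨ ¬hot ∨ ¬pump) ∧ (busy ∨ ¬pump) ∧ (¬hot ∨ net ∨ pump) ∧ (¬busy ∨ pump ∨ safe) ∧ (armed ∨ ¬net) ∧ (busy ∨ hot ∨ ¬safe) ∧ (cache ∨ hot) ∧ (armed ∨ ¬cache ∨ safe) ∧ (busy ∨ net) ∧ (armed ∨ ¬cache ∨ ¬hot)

pump = True; cache = True; armed = True; busy = True; hot = True; safe = False; net = True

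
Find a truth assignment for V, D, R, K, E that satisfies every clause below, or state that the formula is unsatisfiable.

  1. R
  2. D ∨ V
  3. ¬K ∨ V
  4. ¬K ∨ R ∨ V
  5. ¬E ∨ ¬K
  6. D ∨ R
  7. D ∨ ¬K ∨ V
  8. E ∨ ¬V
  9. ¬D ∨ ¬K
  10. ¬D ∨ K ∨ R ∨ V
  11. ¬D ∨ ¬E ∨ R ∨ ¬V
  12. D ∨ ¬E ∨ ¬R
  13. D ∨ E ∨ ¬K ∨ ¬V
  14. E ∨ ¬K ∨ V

V = False, D = True, R = True, K = False, E = False

Unit clause (R) forces R = True.
Set V = False.
  then (D ∨ V) forces D = True.
  then (¬K ∨ V) forces K = False.
Set E = False.
All clauses satisfied.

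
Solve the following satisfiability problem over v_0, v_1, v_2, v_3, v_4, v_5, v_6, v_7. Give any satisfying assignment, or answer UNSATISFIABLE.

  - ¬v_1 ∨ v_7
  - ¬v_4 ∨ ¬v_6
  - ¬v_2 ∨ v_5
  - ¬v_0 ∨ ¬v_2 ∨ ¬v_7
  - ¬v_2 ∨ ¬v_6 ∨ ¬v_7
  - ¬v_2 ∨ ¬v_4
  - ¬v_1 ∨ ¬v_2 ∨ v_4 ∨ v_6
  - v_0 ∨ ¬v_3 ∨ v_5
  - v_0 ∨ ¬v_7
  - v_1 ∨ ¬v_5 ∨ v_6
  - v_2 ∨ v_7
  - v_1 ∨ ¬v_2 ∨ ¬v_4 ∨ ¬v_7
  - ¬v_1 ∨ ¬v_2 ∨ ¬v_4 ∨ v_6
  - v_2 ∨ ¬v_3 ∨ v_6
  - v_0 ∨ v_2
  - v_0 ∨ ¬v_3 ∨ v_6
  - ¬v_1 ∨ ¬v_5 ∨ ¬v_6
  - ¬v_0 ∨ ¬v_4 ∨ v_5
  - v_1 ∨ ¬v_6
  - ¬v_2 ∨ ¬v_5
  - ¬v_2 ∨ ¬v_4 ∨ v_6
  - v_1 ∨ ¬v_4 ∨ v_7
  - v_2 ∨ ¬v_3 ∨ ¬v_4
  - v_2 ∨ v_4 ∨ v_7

Try v_0 = False:
  (v_0 ∨ ¬v_7) forces v_7 = False.
  (¬v_1 ∨ v_7) forces v_1 = False.
  (v_2 ∨ v_7) forces v_2 = True.
  (¬v_2 ∨ v_5) forces v_5 = True.
  clause (¬v_2 ∨ ¬v_5) is falsified — backtrack.
So v_0 = True.
Set v_1 = True.
  then (¬v_1 ∨ v_7) forces v_7 = True.
  then (¬v_0 ∨ ¬v_2 ∨ ¬v_7) forces v_2 = False.
Set v_3 = False.
Set v_4 = True.
  then (¬v_4 ∨ ¬v_6) forces v_6 = False.
  then (¬v_0 ∨ ¬v_4 ∨ v_5) forces v_5 = True.
All clauses satisfied.

v_0=T, v_1=T, v_2=F, v_3=F, v_4=T, v_5=T, v_6=F, v_7=T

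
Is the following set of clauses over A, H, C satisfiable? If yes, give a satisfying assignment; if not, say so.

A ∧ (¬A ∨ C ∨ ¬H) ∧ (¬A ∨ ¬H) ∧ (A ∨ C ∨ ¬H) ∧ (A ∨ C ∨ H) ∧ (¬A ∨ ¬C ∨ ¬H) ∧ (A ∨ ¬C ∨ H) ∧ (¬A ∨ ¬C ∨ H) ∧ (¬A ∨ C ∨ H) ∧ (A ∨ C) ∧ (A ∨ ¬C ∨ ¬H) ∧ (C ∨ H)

The formula is unsatisfiable.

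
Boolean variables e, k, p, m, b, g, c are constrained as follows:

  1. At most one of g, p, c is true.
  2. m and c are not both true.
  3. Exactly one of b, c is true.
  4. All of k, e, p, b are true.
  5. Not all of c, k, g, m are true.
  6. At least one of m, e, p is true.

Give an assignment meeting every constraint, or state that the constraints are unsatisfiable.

e = True, k = True, p = True, m = False, b = True, g = False, c = False

  (1) {g, p, c}: 1 true — at most one ✓
  (2) m=F, c=F — not both ✓
  (3) {b, c}: 1 true — exactly one ✓
  (4) {k, e, p, b}: all 4 true ✓
  (5) {c, k, g, m}: 1/4 true — not all ✓
  (6) {m, e, p}: 2 true — at least one ✓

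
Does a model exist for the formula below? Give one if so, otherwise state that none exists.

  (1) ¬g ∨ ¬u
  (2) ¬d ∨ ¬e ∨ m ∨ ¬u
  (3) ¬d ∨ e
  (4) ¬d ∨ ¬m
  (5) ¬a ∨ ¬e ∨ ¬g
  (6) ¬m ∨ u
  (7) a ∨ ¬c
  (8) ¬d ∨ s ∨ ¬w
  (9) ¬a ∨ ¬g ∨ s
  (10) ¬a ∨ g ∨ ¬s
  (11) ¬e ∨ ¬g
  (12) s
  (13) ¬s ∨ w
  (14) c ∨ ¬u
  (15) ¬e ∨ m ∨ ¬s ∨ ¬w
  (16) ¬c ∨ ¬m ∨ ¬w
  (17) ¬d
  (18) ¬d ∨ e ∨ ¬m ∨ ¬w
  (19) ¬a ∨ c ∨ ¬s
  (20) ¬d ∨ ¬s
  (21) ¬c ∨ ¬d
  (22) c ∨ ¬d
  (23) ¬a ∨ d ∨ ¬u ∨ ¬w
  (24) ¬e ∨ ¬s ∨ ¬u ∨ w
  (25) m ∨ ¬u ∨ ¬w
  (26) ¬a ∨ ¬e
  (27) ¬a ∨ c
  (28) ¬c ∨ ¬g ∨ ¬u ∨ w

w: True; m: False; c: True; u: False; e: False; s: True; g: True; a: True; d: False

Unit clause (s) forces s = True.
In (¬s ∨ w) only w is left, so w = True.
Unit clause (¬d) forces d = False.
Try m = True:
  (¬m ∨ u) forces u = True.
  (¬g ∨ ¬u) forces g = False.
  (¬a ∨ g ∨ ¬s) forces a = False.
  (a ∨ ¬c) forces c = False.
  clause (c ∨ ¬u) is falsified — backtrack.
So m = False.
  then (¬e ∨ m ∨ ¬s ∨ ¬w) forces e = False.
  then (m ∨ ¬u ∨ ¬w) forces u = False.
Set c = True.
  then (a ∨ ¬c) forces a = True.
  then (¬a ∨ g ∨ ¬s) forces g = True.
All clauses satisfied.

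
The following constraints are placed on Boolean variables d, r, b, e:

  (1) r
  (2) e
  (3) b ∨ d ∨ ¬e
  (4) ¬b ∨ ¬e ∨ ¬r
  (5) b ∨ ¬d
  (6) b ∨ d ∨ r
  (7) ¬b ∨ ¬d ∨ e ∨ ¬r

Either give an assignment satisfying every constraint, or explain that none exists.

Case r = True:
  (e) forces e = True.
  (¬b ∨ ¬e ∨ ¬r) forces b = False.
  (b ∨ d ∨ ¬e) forces d = True.
  Clause (b ∨ ¬d) is falsified — contradiction.
Case r = False:
  Clause (r) is falsified — contradiction.
Both cases fail, so the formula is unsatisfiable.

The formula is unsatisfiable.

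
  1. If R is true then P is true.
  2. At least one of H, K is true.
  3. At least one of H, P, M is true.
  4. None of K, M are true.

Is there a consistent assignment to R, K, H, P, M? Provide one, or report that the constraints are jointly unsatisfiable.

R: False, K: False, H: True, P: False, M: False

  (1) R=F ⇒ P: vacuous ✓
  (2) {H, K}: 1 true — at least one ✓
  (3) {H, P, M}: 1 true — at least one ✓
  (4) {K, M}: 0 true — none ✓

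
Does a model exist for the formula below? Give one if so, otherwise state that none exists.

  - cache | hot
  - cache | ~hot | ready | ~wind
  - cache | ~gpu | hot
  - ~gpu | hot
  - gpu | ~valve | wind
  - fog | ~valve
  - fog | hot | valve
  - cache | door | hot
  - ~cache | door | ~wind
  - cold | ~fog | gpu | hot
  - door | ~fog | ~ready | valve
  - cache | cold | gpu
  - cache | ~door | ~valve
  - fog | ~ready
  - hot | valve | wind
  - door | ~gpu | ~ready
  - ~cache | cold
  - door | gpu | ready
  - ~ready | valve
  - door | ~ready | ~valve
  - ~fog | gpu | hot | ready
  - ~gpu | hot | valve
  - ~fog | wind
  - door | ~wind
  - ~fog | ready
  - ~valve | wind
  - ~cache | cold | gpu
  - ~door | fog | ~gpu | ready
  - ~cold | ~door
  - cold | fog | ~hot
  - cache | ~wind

Set ready = False.
  then (~fog | ready) forces fog = False.
  then (fog | ~valve) forces valve = False.
  then (fog | hot | valve) forces hot = True.
  then (cold | fog | ~hot) forces cold = True.
  then (~cold | ~door) forces door = False.
  then (door | gpu | ready) forces gpu = True.
  then (door | ~wind) forces wind = False.
Set cache = False.
All clauses satisfied.

ready = False, gpu = True, wind = False, fog = False, hot = True, cache = False, valve = False, cold = True, door = False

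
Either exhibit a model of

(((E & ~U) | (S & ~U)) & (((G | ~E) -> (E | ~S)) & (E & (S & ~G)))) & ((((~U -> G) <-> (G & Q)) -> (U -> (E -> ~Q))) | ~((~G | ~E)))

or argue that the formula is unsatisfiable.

E: True; Q: False; U: False; S: True; G: False

  ((E & ~U) | (S & ~U)) & (((G | ~E) -> (E | ~S)) & (E & (S & ~G))) = True
    (E & ~U) | (S & ~U) = True
      E & ~U = True
        ~U = True
      S & ~U = True
        ~U = True
    ((G | ~E) -> (E | ~S)) & (E & (S & ~G)) = True
      (G | ~E) -> (E | ~S) = True
        G | ~E = False
          ~E = False
        E | ~S = True
          ~S = False
      E & (S & ~G) = True
        S & ~G = True
          ~G = True
  (((~U -> G) <-> (G & Q)) -> (U -> (E -> ~Q))) | ~((~G | ~E)) = True
    ((~U -> G) <-> (G & Q)) -> (U -> (E -> ~Q)) = True
      (~U -> G) <-> (G & Q) = True
        ~U -> G = False
          ~U = True
        G & Q = False
      U -> (E -> ~Q) = True
        E -> ~Q = True
          ~Q = True
    ~((~G | ~E)) = False
      ~G | ~E = True
        ~G = True
        ~E = False
Both conjuncts True, so the formula holds.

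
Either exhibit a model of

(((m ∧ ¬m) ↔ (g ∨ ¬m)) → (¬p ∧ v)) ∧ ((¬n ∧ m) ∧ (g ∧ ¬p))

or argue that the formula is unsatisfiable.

g=T; m=T; v=F; n=F; p=F

  ((m ∧ ¬m) ↔ (g ∨ ¬m)) → (¬p ∧ v) = True
    (m ∧ ¬m) ↔ (g ∨ ¬m) = False
      m ∧ ¬m = False
        ¬m = False
      g ∨ ¬m = True
        ¬m = False
    ¬p ∧ v = False
      ¬p = True
  (¬n ∧ m) ∧ (g ∧ ¬p) = True
    ¬n ∧ m = True
      ¬n = True
    g ∧ ¬p = True
      ¬p = True
Both conjuncts True, so the formula holds.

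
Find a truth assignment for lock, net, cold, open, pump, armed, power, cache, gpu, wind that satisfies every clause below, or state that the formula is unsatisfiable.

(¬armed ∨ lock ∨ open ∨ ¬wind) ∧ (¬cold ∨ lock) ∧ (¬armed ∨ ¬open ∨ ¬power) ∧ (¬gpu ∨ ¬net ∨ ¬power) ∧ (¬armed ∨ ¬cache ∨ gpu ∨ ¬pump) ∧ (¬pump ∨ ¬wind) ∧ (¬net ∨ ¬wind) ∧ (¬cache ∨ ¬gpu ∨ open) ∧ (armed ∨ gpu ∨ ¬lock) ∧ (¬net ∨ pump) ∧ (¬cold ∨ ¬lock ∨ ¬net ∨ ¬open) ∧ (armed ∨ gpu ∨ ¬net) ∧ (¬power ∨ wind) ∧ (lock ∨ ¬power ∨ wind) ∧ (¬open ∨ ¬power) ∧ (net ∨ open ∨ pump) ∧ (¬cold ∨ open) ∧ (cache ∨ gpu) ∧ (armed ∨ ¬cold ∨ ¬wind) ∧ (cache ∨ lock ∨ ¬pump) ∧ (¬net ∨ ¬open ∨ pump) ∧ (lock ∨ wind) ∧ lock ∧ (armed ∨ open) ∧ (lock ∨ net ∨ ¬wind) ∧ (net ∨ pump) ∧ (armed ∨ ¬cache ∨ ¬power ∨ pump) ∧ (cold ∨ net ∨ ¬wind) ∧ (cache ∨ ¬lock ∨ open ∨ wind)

lock=T, net=F, cold=T, open=T, pump=T, armed=F, power=F, cache=T, gpu=T, wind=F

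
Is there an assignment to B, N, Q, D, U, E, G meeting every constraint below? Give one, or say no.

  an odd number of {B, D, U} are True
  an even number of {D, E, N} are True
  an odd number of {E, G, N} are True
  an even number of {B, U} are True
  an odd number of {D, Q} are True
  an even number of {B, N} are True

B = True, N = True, Q = False, D = True, U = True, E = False, G = False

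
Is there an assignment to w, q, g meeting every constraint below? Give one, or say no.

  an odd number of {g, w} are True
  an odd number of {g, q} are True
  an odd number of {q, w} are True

Unsatisfiable

Adding constraints 1, 2, 3 mod 2: every variable appears an even number of times on the left, so the left side is 0.
But the right sides sum to 1 (mod 2). 0 ≠ 1 — the system is inconsistent.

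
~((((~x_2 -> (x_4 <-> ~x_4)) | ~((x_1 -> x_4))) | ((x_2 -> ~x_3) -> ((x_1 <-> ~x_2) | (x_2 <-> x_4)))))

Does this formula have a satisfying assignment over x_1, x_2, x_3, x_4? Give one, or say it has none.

x_1=F, x_2=F, x_3=F, x_4=T

  ~((((~x_2 -> (x_4 <-> ~x_4)) | ~((x_1 -> x_4))) | ((x_2 -> ~x_3) -> ((x_1 <-> ~x_2) | (x_2 <-> x_4))))) = True
    ((~x_2 -> (x_4 <-> ~x_4)) | ~((x_1 -> x_4))) | ((x_2 -> ~x_3) -> ((x_1 <-> ~x_2) | (x_2 <-> x_4))) = False
      (~x_2 -> (x_4 <-> ~x_4)) | ~((x_1 -> x_4)) = False
        ~x_2 -> (x_4 <-> ~x_4) = False
          ~x_2 = True
          x_4 <-> ~x_4 = False
            ~x_4 = False
        ~((x_1 -> x_4)) = False
          x_1 -> x_4 = True
      (x_2 -> ~x_3) -> ((x_1 <-> ~x_2) | (x_2 <-> x_4)) = False
        x_2 -> ~x_3 = True
          ~x_3 = True
        (x_1 <-> ~x_2) | (x_2 <-> x_4) = False
          x_1 <-> ~x_2 = False
            ~x_2 = True
          x_2 <-> x_4 = False
The formula evaluates to True.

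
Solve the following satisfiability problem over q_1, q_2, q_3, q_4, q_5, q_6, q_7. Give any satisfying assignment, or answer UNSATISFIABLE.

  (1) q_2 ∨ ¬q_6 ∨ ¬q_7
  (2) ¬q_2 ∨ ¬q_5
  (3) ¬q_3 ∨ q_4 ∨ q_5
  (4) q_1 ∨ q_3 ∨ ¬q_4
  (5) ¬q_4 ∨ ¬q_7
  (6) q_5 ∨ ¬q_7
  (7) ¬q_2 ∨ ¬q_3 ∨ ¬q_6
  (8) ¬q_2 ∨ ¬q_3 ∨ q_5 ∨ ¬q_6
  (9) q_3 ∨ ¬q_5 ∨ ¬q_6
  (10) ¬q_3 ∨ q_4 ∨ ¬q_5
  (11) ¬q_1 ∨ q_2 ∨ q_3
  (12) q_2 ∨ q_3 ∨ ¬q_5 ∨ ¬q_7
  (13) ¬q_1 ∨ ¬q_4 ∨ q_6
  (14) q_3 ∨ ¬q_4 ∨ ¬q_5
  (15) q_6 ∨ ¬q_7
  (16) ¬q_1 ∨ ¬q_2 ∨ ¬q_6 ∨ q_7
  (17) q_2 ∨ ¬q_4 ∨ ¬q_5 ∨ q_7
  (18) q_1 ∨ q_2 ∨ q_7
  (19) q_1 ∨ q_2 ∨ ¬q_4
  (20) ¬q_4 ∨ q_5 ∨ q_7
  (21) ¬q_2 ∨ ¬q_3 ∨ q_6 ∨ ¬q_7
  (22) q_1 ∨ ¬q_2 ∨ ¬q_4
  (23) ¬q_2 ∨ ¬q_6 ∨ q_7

q_1=F, q_2=T, q_3=F, q_4=F, q_5=F, q_6=F, q_7=F

Set q_1 = False.
Try q_2 = False:
  (q_1 ∨ q_2 ∨ q_7) forces q_7 = True.
  (q_2 ∨ ¬q_6 ∨ ¬q_7) forces q_6 = False.
  clause (q_6 ∨ ¬q_7) is falsified — backtrack.
So q_2 = True.
  then (¬q_2 ∨ ¬q_5) forces q_5 = False.
  then (q_5 ∨ ¬q_7) forces q_7 = False.
  then (¬q_4 ∨ q_5 ∨ q_7) forces q_4 = False.
  then (¬q_2 ∨ ¬q_6 ∨ q_7) forces q_6 = False.
  then (¬q_3 ∨ q_4 ∨ q_5) forces q_3 = False.
All clauses satisfied.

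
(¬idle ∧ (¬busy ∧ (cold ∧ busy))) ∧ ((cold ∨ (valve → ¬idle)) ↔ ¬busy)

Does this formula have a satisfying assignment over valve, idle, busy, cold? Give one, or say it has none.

No satisfying assignment exists.

Case busy = True: the conjunct ¬busy is False.
Case busy = False: the conjunct busy is False.
Both cases fail — unsatisfiable.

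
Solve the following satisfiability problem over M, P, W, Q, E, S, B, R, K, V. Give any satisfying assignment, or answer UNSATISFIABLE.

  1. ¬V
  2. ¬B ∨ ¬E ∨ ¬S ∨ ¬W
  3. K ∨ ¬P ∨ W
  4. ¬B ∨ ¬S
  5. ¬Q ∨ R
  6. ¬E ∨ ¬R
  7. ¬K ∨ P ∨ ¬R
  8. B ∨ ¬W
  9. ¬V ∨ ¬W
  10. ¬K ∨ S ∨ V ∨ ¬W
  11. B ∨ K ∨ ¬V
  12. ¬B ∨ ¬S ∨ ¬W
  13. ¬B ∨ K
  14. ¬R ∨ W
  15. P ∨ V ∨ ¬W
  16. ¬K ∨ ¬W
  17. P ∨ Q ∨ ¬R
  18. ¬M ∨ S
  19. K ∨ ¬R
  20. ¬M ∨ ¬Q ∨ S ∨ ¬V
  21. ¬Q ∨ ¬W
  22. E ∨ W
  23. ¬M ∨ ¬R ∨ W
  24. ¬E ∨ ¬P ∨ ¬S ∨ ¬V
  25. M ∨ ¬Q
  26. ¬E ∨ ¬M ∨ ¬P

Unit clause (¬V) forces V = False.
Set M = True.
  then (¬M ∨ S) forces S = True.
  then (¬B ∨ ¬S) forces B = False.
  then (B ∨ ¬W) forces W = False.
  then (¬R ∨ W) forces R = False.
  then (E ∨ W) forces E = True.
  then (¬E ∨ ¬M ∨ ¬P) forces P = False.
  then (¬Q ∨ R) forces Q = False.
Set K = True.
All clauses satisfied.

M=T, P=F, W=F, Q=F, E=T, S=T, B=F, R=F, K=T, V=F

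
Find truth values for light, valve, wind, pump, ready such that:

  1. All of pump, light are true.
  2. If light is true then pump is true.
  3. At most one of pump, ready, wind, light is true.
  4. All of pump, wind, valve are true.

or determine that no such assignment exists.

Unsatisfiable — no assignment works.

Case light = True:
  (1) forces pump = True.
  Constraint (3) is violated (pump=T, light=T) — contradiction.
Case light = False:
  Constraint (1) is violated (light=F) — contradiction.
Both cases fail — unsatisfiable.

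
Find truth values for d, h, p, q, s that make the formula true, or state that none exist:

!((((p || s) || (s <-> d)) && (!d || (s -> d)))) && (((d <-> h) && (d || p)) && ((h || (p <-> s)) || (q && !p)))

d = True, h = True, p = False, q = False, s = False

  !((((p || s) || (s <-> d)) && (!d || (s -> d)))) = True
    ((p || s) || (s <-> d)) && (!d || (s -> d)) = False
      (p || s) || (s <-> d) = False
        p || s = False
        s <-> d = False
      !d || (s -> d) = True
        !d = False
        s -> d = True
  ((d <-> h) && (d || p)) && ((h || (p <-> s)) || (q && !p)) = True
    (d <-> h) && (d || p) = True
      d <-> h = True
      d || p = True
    (h || (p <-> s)) || (q && !p) = True
      h || (p <-> s) = True
        p <-> s = True
      q && !p = False
        !p = True
Both conjuncts True, so the formula holds.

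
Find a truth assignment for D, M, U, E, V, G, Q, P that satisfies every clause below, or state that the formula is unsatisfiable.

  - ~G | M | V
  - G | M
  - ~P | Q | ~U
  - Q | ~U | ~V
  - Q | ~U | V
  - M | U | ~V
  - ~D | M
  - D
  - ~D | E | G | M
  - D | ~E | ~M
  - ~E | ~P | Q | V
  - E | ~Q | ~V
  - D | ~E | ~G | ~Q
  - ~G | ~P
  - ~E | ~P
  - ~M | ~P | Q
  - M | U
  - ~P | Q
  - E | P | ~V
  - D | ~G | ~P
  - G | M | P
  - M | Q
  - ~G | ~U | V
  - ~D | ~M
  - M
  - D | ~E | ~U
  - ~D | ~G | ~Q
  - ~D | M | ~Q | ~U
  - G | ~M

Unsatisfiable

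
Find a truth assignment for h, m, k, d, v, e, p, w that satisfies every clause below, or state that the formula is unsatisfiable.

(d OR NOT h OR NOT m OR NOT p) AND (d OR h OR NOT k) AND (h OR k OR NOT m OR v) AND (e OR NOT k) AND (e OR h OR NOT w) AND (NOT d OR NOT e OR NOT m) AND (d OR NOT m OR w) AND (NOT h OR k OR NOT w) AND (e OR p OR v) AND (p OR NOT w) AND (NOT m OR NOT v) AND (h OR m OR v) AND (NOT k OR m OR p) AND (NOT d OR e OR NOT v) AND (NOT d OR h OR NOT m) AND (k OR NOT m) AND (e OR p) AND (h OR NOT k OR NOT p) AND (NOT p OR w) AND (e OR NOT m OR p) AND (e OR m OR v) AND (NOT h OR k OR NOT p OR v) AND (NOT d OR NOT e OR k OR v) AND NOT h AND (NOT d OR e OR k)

h: False; m: False; k: False; d: True; v: True; e: True; p: False; w: False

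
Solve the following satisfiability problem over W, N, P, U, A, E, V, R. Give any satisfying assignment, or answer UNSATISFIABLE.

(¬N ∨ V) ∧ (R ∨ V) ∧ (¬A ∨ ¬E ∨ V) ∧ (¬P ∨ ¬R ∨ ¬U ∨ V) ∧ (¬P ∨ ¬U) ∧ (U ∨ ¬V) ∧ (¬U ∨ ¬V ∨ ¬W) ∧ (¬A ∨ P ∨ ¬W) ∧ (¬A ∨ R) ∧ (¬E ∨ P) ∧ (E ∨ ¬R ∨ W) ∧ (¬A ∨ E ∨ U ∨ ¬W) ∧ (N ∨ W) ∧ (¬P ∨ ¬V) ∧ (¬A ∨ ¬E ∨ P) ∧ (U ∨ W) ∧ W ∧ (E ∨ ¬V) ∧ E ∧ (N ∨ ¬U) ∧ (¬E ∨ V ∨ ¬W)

Case W = True:
  (E) forces E = True.
  (¬E ∨ P) forces P = True.
  (¬P ∨ ¬U) forces U = False.
  (U ∨ ¬V) forces V = False.
  Clause (¬E ∨ V ∨ ¬W) is falsified — contradiction.
Case W = False:
  Clause (W) is falsified — contradiction.
Both cases fail, so the formula is unsatisfiable.

Unsatisfiable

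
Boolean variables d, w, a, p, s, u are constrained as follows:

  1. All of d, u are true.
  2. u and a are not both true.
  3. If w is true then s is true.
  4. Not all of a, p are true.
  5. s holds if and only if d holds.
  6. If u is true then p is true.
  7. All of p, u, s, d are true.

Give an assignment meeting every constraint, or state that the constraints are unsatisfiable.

d = True; w = True; a = False; p = True; s = True; u = True

  (1) {d, u}: all 2 true ✓
  (2) u=T, a=F — not both ✓
  (3) w=T ⇒ s: T ✓
  (4) {a, p}: 1/2 true — not all ✓
  (5) s=T, d=T — same ✓
  (6) u=T ⇒ p: T ✓
  (7) {p, u, s, d}: all 4 true ✓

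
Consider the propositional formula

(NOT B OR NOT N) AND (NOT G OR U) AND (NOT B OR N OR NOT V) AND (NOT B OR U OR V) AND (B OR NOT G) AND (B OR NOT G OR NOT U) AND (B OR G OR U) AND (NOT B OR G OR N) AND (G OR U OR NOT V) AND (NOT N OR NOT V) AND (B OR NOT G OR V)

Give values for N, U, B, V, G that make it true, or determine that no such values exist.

N: False; U: True; B: True; V: False; G: True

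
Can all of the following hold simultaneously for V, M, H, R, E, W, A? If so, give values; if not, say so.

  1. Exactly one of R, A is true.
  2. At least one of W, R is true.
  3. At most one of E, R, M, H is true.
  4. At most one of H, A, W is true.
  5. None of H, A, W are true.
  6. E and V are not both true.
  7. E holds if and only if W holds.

V = True, M = False, H = False, R = True, E = False, W = False, A = False

  (1) {R, A}: 1 true — exactly one ✓
  (2) {W, R}: 1 true — at least one ✓
  (3) {E, R, M, H}: 1 true — at most one ✓
  (4) {H, A, W}: 0 true — at most one ✓
  (5) {H, A, W}: 0 true — none ✓
  (6) E=F, V=T — not both ✓
  (7) E=F, W=F — same ✓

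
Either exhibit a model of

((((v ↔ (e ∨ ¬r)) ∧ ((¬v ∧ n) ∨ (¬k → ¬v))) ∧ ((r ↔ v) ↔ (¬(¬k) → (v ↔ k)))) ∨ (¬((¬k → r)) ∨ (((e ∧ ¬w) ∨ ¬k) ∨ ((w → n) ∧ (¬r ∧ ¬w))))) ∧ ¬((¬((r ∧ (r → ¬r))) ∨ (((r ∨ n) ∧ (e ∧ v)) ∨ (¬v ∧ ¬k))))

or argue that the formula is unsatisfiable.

Unsatisfiable — no assignment works.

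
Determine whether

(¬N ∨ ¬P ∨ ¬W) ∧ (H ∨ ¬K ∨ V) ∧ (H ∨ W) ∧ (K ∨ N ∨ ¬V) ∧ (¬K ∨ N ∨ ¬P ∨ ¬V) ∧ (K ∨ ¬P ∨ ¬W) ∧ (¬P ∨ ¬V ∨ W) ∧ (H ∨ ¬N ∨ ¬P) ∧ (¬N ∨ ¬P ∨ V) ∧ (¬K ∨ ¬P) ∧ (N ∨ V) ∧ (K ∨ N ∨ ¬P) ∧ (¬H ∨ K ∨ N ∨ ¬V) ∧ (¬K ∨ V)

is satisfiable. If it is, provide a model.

N = True, W = True, V = False, H = True, K = False, P = False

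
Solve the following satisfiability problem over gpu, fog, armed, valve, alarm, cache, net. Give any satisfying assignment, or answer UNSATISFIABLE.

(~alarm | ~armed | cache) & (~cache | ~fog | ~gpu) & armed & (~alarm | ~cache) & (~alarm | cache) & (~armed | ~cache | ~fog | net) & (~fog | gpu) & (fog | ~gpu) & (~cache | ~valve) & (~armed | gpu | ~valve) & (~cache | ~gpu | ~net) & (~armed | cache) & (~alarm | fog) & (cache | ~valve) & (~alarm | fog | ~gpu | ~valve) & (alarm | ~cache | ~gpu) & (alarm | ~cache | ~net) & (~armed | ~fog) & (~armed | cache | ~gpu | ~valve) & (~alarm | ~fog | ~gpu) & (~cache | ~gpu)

Unit clause (armed) forces armed = True.
In (~armed | cache) only cache is left, so cache = True.
In (~armed | ~fog) only ~fog is left, so fog = False.
In (~cache | ~gpu) only ~gpu is left, so gpu = False.
In (~alarm | ~cache) only ~alarm is left, so alarm = False.
In (~cache | ~valve) only ~valve is left, so valve = False.
In (alarm | ~cache | ~net) only ~net is left, so net = False.
All clauses satisfied.

gpu: False, fog: False, armed: True, valve: False, alarm: False, cache: True, net: False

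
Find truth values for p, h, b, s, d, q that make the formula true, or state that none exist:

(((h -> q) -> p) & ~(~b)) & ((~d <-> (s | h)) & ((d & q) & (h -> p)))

p=T, h=F, b=T, s=F, d=T, q=T

  ((h -> q) -> p) & ~(~b) = True
    (h -> q) -> p = True
      h -> q = True
    ~(~b) = True
      ~b = False
  (~d <-> (s | h)) & ((d & q) & (h -> p)) = True
    ~d <-> (s | h) = True
      ~d = False
      s | h = False
    (d & q) & (h -> p) = True
      d & q = True
      h -> p = True
Both conjuncts True, so the formula holds.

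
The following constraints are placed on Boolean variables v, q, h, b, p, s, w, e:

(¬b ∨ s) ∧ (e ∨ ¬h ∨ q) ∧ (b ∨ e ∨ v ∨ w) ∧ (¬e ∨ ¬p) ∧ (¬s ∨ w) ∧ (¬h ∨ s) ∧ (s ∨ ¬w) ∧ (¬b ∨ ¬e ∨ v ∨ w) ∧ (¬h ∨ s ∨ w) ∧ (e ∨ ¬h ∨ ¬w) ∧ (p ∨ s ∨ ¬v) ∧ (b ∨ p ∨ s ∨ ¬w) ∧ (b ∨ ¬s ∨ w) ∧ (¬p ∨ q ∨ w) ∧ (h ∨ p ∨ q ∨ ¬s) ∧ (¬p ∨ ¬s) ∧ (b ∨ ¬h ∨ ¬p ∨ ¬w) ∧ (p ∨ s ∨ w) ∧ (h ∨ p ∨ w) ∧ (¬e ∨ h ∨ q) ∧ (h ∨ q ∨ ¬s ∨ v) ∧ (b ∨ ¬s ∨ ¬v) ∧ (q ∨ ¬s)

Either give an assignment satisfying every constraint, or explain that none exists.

v: True; q: True; h: False; b: True; p: False; s: True; w: True; e: True

Set v = True.
Set q = True.
Set h = False.
Set b = True.
  then (¬b ∨ s) forces s = True.
  then (¬s ∨ w) forces w = True.
  then (¬p ∨ ¬s) forces p = False.
Set e = True.
All clauses satisfied.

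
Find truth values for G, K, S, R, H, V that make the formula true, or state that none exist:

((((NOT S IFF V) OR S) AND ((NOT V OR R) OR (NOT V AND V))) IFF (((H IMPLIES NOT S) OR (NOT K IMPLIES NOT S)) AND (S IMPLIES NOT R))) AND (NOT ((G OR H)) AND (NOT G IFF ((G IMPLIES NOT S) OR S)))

G = False, K = True, S = False, R = True, H = False, V = True

  (((NOT S IFF V) OR S) AND ((NOT V OR R) OR (NOT V AND V))) IFF (((H IMPLIES NOT S) OR (NOT K IMPLIES NOT S)) AND (S IMPLIES NOT R)) = True
    ((NOT S IFF V) OR S) AND ((NOT V OR R) OR (NOT V AND V)) = True
      (NOT S IFF V) OR S = True
        NOT S IFF V = True
          NOT S = True
      (NOT V OR R) OR (NOT V AND V) = True
        NOT V OR R = True
          NOT V = False
        NOT V AND V = False
          NOT V = False
    ((H IMPLIES NOT S) OR (NOT K IMPLIES NOT S)) AND (S IMPLIES NOT R) = True
      (H IMPLIES NOT S) OR (NOT K IMPLIES NOT S) = True
        H IMPLIES NOT S = True
          NOT S = True
        NOT K IMPLIES NOT S = True
          NOT K = False
          NOT S = True
      S IMPLIES NOT R = True
        NOT R = False
  NOT ((G OR H)) AND (NOT G IFF ((G IMPLIES NOT S) OR S)) = True
    NOT ((G OR H)) = True
      G OR H = False
    NOT G IFF ((G IMPLIES NOT S) OR S) = True
      NOT G = True
      (G IMPLIES NOT S) OR S = True
        G IMPLIES NOT S = True
          NOT S = True
Both conjuncts True, so the formula holds.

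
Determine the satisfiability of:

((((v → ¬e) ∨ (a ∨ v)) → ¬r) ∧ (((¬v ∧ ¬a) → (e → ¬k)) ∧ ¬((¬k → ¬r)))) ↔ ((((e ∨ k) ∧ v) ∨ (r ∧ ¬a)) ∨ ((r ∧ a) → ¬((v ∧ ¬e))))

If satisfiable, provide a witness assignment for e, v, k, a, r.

e = False, v = True, k = False, a = True, r = True

  ((((v → ¬e) ∨ (a ∨ v)) → ¬r) ∧ (((¬v ∧ ¬a) → (e → ¬k)) ∧ ¬((¬k → ¬r)))) ↔ ((((e ∨ k) ∧ v) ∨ (r ∧ ¬a)) ∨ ((r ∧ a) → ¬((v ∧ ¬e)))) = True
    (((v → ¬e) ∨ (a ∨ v)) → ¬r) ∧ (((¬v ∧ ¬a) → (e → ¬k)) ∧ ¬((¬k → ¬r))) = False
      ((v → ¬e) ∨ (a ∨ v)) → ¬r = False
        (v → ¬e) ∨ (a ∨ v) = True
          v → ¬e = True
            ¬e = True
          a ∨ v = True
        ¬r = False
      ((¬v ∧ ¬a) → (e → ¬k)) ∧ ¬((¬k → ¬r)) = True
        (¬v ∧ ¬a) → (e → ¬k) = True
          ¬v ∧ ¬a = False
            ¬v = False
            ¬a = False
          e → ¬k = True
            ¬k = True
        ¬((¬k → ¬r)) = True
          ¬k → ¬r = False
            ¬k = True
            ¬r = False
    (((e ∨ k) ∧ v) ∨ (r ∧ ¬a)) ∨ ((r ∧ a) → ¬((v ∧ ¬e))) = False
      ((e ∨ k) ∧ v) ∨ (r ∧ ¬a) = False
        (e ∨ k) ∧ v = False
          e ∨ k = False
        r ∧ ¬a = False
          ¬a = False
      (r ∧ a) → ¬((v ∧ ¬e)) = False
        r ∧ a = True
        ¬((v ∧ ¬e)) = False
          v ∧ ¬e = True
            ¬e = True
The formula evaluates to True.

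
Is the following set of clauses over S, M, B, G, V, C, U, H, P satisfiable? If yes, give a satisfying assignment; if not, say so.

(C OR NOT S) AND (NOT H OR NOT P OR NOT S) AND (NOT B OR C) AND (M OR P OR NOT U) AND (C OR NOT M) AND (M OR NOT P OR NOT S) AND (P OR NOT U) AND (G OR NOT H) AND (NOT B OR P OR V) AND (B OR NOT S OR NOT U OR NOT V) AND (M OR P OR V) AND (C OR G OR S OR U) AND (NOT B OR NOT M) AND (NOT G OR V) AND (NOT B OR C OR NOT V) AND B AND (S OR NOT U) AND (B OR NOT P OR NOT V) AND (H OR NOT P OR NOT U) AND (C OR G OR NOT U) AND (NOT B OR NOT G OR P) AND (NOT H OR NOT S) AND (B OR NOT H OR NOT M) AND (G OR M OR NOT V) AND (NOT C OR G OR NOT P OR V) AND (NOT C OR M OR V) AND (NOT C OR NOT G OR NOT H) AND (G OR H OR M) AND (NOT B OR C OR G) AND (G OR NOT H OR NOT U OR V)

Unit clause (B) forces B = True.
In (NOT B OR C) only C is left, so C = True.
In (NOT B OR NOT M) only NOT M is left, so M = False.
In (NOT C OR M OR V) only V is left, so V = True.
In (G OR M OR NOT V) only G is left, so G = True.
In (NOT C OR NOT G OR NOT H) only NOT H is left, so H = False.
In (NOT B OR NOT G OR P) only P is left, so P = True.
In (M OR NOT P OR NOT S) only NOT S is left, so S = False.
In (S OR NOT U) only NOT U is left, so U = False.
All clauses satisfied.

S=F, M=F, B=T, G=T, V=T, C=T, U=F, H=F, P=T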